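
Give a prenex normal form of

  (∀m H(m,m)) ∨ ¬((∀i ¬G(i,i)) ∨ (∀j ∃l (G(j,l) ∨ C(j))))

∀m ∃i ∃j ∀l (H(m,m) ∨ G(i,i) ∧ ¬G(j,l) ∧ ¬C(j))

Drive negations inward (¬∀x A ≡ ∃x ¬A, ¬∃x A ≡ ∀x ¬A, De Morgan for ∧/∨):
  (∀m H(m,m)) ∨ (∃i G(i,i)) ∧ (∃j ∀l (¬G(j,l) ∧ ¬C(j)))
All bound variables are already distinct, so no renaming is needed.
Extract every quantifier outward, since the variables are now distinct and don't occur free across branches:
  ∀m ∃i ∃j ∀l (H(m,m) ∨ G(i,i) ∧ ¬G(j,l) ∧ ¬C(j))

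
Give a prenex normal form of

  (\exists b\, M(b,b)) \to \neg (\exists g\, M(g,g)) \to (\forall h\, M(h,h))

Rewrite implications/biconditionals: A → B as ¬A ∨ B.
  \neg (\exists b\, M(b,b)) \lor \neg \neg (\exists g\, M(g,g)) \lor (\forall h\, M(h,h))
Push ¬ through the quantifiers and connectives to reach negation normal form:
  (\forall b\, \neg M(b,b)) \lor (\exists g\, M(g,g)) \lor (\forall h\, M(h,h))
Finally move all quantifiers to the prefix:
  \forall b\, \exists g\, \forall h\, (\neg M(b,b) \lor M(g,g) \lor M(h,h))

\forall b\, \exists g\, \forall h\, (\neg M(b,b) \lor M(g,g) \lor M(h,h))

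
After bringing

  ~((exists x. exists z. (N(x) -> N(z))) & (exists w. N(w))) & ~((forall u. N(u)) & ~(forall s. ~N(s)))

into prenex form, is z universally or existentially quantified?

Eliminate → and ↔ using ¬ and ∨.
  ~((exists x. exists z. (~N(x) | N(z))) & (exists w. N(w))) & ~((forall u. N(u)) & ~(forall s. ~N(s)))
Drive negations inward (¬∀x A ≡ ∃x ¬A, ¬∃x A ≡ ∀x ¬A, De Morgan for ∧/∨):
  ((forall x. forall z. (N(x) & ~N(z))) | (forall w. ~N(w))) & ((exists u. ~N(u)) | (forall s. ~N(s)))
All bound variables are already distinct, so no renaming is needed.
Pull the quantifiers to the front (each side's bound variable is not free in the other side):
  forall x. forall z. forall w. exists u. forall s. ((N(x) & ~N(z) | ~N(w)) & (~N(u) | ~N(s)))
The quantifier exists z sits under an odd number of negations (counting the antecedent side of each →), so it flips to forall z.

universal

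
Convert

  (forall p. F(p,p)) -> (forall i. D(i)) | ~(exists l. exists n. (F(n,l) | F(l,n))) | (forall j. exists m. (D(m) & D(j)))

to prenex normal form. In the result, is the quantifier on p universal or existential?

Eliminate → and ↔ using ¬ and ∨.
  ~(forall p. F(p,p)) | (forall i. D(i)) | ~(exists l. exists n. (F(n,l) | F(l,n))) | (forall j. exists m. (D(m) & D(j)))
Drive negations inward (¬∀x A ≡ ∃x ¬A, ¬∃x A ≡ ∀x ¬A, De Morgan for ∧/∨):
  (exists p. ~F(p,p)) | (forall i. D(i)) | (forall l. forall n. (~F(n,l) & ~F(l,n))) | (forall j. exists m. (D(m) & D(j)))
Finally move all quantifiers to the prefix:
  exists p. forall i. forall l. forall n. forall j. exists m. (~F(p,p) | D(i) | ~F(n,l) & ~F(l,n) | D(m) & D(j))
The quantifier forall p sits under an odd number of negations (counting the antecedent side of each →), so it flips to exists p.

existential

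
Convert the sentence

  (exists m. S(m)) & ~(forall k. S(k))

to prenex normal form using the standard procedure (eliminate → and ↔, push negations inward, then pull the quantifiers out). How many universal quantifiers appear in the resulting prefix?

0

Move each ¬ inward, flipping quantifiers it crosses:
  (exists m. S(m)) & (exists k. ~S(k))
All bound variables are already distinct, so no renaming is needed.
Extract every quantifier outward, since the variables are now distinct and don't occur free across branches:
  exists m. exists k. (S(m) & ~S(k))
The prefix is exists m exists k: 0 universal, 2 existential.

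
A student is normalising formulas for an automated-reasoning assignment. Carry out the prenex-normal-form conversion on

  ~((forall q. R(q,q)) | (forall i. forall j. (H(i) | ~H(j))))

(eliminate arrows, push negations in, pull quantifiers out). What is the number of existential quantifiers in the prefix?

3

Drive negations inward (¬∀x A ≡ ∃x ¬A, ¬∃x A ≡ ∀x ¬A, De Morgan for ∧/∨):
  (exists q. ~R(q,q)) & (exists i. exists j. (~H(i) & H(j)))
All bound variables are already distinct, so no renaming is needed.
Pull the quantifiers to the front (each side's bound variable is not free in the other side):
  exists q. exists i. exists j. (~R(q,q) & ~H(i) & H(j))
The prefix is exists q exists i exists j: 0 universal, 3 existential.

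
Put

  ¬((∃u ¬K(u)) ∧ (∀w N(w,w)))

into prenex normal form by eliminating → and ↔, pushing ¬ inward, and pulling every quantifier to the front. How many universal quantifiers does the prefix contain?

Push ¬ through the quantifiers and connectives to reach negation normal form:
  (∀u K(u)) ∨ (∃w ¬N(w,w))
Extract every quantifier outward, since the variables are now distinct and don't occur free across branches:
  ∀u ∃w (K(u) ∨ ¬N(w,w))
The prefix is ∀u ∃w: 1 universal, 1 existential.

1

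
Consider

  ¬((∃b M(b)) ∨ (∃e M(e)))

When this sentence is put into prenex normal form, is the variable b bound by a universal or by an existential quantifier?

Drive negations inward (¬∀x A ≡ ∃x ¬A, ¬∃x A ≡ ∀x ¬A, De Morgan for ∧/∨):
  (∀b ¬M(b)) ∧ (∀e ¬M(e))
All bound variables are already distinct, so no renaming is needed.
Finally move all quantifiers to the prefix:
  ∀b ∀e (¬M(b) ∧ ¬M(e))
The quantifier ∃b sits under an odd number of negations, so it flips to ∀b.

universal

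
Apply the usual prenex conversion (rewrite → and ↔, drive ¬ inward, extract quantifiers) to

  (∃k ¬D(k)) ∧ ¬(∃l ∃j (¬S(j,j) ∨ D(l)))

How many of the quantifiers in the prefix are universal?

Push ¬ through the quantifiers and connectives to reach negation normal form:
  (∃k ¬D(k)) ∧ (∀l ∀j (S(j,j) ∧ ¬D(l)))
All bound variables are already distinct, so no renaming is needed.
Pull the quantifiers to the front (each side's bound variable is not free in the other side):
  ∃k ∀l ∀j (¬D(k) ∧ S(j,j) ∧ ¬D(l))
The prefix is ∃k ∀l ∀j: 2 universal, 1 existential.

2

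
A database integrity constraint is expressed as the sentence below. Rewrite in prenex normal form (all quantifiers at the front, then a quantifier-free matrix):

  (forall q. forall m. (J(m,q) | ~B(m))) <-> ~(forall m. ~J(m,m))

exists q. exists m. exists v. forall x. forall x1. forall y1. ((~J(m,q) & B(m) | J(v,v)) & (~J(x,x) | J(y1,x1) | ~B(y1)))

Eliminate → and ↔ using ¬ and ∨; A ↔ B as (¬A ∨ B) ∧ (¬B ∨ A).
  (~(forall q. forall m. (J(m,q) | ~B(m))) | ~(forall m. ~J(m,m))) & (~~(forall m. ~J(m,m)) | (forall q. forall m. (J(m,q) | ~B(m))))
Push ¬ through the quantifiers and connectives to reach negation normal form:
  ((exists q. exists m. (~J(m,q) & B(m))) | (exists m. J(m,m))) & ((forall m. ~J(m,m)) | (forall q. forall m. (J(m,q) | ~B(m))))
Give each quantifier a distinct variable: m↦v, m↦x, q↦x1, m↦y1.
  ((exists q. exists m. (~J(m,q) & B(m))) | (exists v. J(v,v))) & ((forall x. ~J(x,x)) | (forall x1. forall y1. (J(y1,x1) | ~B(y1))))
Pull the quantifiers to the front (each side's bound variable is not free in the other side):
  exists q. exists m. exists v. forall x. forall x1. forall y1. ((~J(m,q) & B(m) | J(v,v)) & (~J(x,x) | J(y1,x1) | ~B(y1)))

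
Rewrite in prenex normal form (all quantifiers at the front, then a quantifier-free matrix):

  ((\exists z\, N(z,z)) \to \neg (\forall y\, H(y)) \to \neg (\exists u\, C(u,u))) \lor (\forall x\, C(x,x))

Rewrite implications/biconditionals: A → B as ¬A ∨ B.
  \neg (\exists z\, N(z,z)) \lor \neg \neg (\forall y\, H(y)) \lor \neg (\exists u\, C(u,u)) \lor (\forall x\, C(x,x))
Drive negations inward (¬∀x A ≡ ∃x ¬A, ¬∃x A ≡ ∀x ¬A, De Morgan for ∧/∨):
  (\forall z\, \neg N(z,z)) \lor (\forall y\, H(y)) \lor (\forall u\, \neg C(u,u)) \lor (\forall x\, C(x,x))
All bound variables are already distinct, so no renaming is needed.
Pull the quantifiers to the front (each side's bound variable is not free in the other side):
  \forall z\, \forall y\, \forall u\, \forall x\, (\neg N(z,z) \lor H(y) \lor \neg C(u,u) \lor C(x,x))

\forall z\, \forall y\, \forall u\, \forall x\, (\neg N(z,z) \lor H(y) \lor \neg C(u,u) \lor C(x,x))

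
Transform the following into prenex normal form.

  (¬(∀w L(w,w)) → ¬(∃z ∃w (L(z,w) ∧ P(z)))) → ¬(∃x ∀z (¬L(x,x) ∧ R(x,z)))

Eliminate → and ↔ using ¬ and ∨.
  ¬(¬¬(∀w L(w,w)) ∨ ¬(∃z ∃w (L(z,w) ∧ P(z)))) ∨ ¬(∃x ∀z (¬L(x,x) ∧ R(x,z)))
Move each ¬ inward, flipping quantifiers it crosses:
  (∃w ¬L(w,w)) ∧ (∃z ∃w (L(z,w) ∧ P(z))) ∨ (∀x ∃z (L(x,x) ∨ ¬R(x,z)))
Rename bound variables to avoid capture: w↦p, z↦y1.
  (∃w ¬L(w,w)) ∧ (∃z ∃p (L(z,p) ∧ P(z))) ∨ (∀x ∃y1 (L(x,x) ∨ ¬R(x,y1)))
Extract every quantifier outward, since the variables are now distinct and don't occur free across branches:
  ∃w ∃z ∃p ∀x ∃y1 (¬L(w,w) ∧ L(z,p) ∧ P(z) ∨ L(x,x) ∨ ¬R(x,y1))

∃w ∃z ∃p ∀x ∃y1 (¬L(w,w) ∧ L(z,p) ∧ P(z) ∨ L(x,x) ∨ ¬R(x,y1))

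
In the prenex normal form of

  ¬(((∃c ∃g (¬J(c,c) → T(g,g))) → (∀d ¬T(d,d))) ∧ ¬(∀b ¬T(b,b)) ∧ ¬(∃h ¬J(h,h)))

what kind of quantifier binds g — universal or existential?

existential

Eliminate → and ↔ using ¬ and ∨.
  ¬((¬(∃c ∃g (¬¬J(c,c) ∨ T(g,g))) ∨ (∀d ¬T(d,d))) ∧ ¬(∀b ¬T(b,b)) ∧ ¬(∃h ¬J(h,h)))
Move each ¬ inward, flipping quantifiers it crosses:
  (∃c ∃g (J(c,c) ∨ T(g,g))) ∧ (∃d T(d,d)) ∨ (∀b ¬T(b,b)) ∨ (∃h ¬J(h,h))
All bound variables are already distinct, so no renaming is needed.
Finally move all quantifiers to the prefix:
  ∃c ∃g ∃d ∀b ∃h ((J(c,c) ∨ T(g,g)) ∧ T(d,d) ∨ ¬T(b,b) ∨ ¬J(h,h))
The quantifier ∃g sits under an even number of negations (counting the antecedent side of each →), so it remains existential.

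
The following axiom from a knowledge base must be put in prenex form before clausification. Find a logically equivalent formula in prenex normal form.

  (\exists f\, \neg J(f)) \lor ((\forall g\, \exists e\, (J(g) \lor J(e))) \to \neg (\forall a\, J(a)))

Eliminate → and ↔ using ¬ and ∨.
  (\exists f\, \neg J(f)) \lor \neg (\forall g\, \exists e\, (J(g) \lor J(e))) \lor \neg (\forall a\, J(a))
Push ¬ through the quantifiers and connectives to reach negation normal form:
  (\exists f\, \neg J(f)) \lor (\exists g\, \forall e\, (\neg J(g) \land \neg J(e))) \lor (\exists a\, \neg J(a))
All bound variables are already distinct, so no renaming is needed.
Pull the quantifiers to the front (each side's bound variable is not free in the other side):
  \exists f\, \exists g\, \forall e\, \exists a\, (\neg J(f) \lor \neg J(g) \land \neg J(e) \lor \neg J(a))

\exists f\, \exists g\, \forall e\, \exists a\, (\neg J(f) \lor \neg J(g) \land \neg J(e) \lor \neg J(a))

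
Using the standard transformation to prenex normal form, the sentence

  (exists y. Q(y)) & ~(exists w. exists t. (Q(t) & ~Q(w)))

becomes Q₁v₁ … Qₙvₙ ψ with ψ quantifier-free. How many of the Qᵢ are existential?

1

Push ¬ through the quantifiers and connectives to reach negation normal form:
  (exists y. Q(y)) & (forall w. forall t. (~Q(t) | Q(w)))
Extract every quantifier outward, since the variables are now distinct and don't occur free across branches:
  exists y. forall w. forall t. (Q(y) & (~Q(t) | Q(w)))
The prefix is exists y forall w forall t: 2 universal, 1 existential.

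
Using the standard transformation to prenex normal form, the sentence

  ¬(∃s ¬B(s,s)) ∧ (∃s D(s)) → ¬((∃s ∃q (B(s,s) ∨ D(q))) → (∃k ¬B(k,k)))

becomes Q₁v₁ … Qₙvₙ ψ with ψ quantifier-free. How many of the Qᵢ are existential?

Eliminate → and ↔ using ¬ and ∨.
  ¬(¬(∃s ¬B(s,s)) ∧ (∃s D(s))) ∨ ¬(¬(∃s ∃q (B(s,s) ∨ D(q))) ∨ (∃k ¬B(k,k)))
Move each ¬ inward, flipping quantifiers it crosses:
  (∃s ¬B(s,s)) ∨ (∀s ¬D(s)) ∨ (∃s ∃q (B(s,s) ∨ D(q))) ∧ (∀k B(k,k))
Rename bound variables to avoid capture: s↦z, s↦r.
  (∃s ¬B(s,s)) ∨ (∀z ¬D(z)) ∨ (∃r ∃q (B(r,r) ∨ D(q))) ∧ (∀k B(k,k))
Finally move all quantifiers to the prefix:
  ∃s ∀z ∃r ∃q ∀k (¬B(s,s) ∨ ¬D(z) ∨ (B(r,r) ∨ D(q)) ∧ B(k,k))
The prefix is ∃s ∀z ∃r ∃q ∀k: 2 universal, 3 existential.

3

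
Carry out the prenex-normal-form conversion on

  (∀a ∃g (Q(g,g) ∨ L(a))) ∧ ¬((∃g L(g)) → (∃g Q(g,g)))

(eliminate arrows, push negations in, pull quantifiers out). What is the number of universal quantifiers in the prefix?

2

Eliminate → and ↔ using ¬ and ∨.
  (∀a ∃g (Q(g,g) ∨ L(a))) ∧ ¬(¬(∃g L(g)) ∨ (∃g Q(g,g)))
Push ¬ through the quantifiers and connectives to reach negation normal form:
  (∀a ∃g (Q(g,g) ∨ L(a))) ∧ (∃g L(g)) ∧ (∀g ¬Q(g,g))
Standardize variables apart so no two quantifiers bind the same name: g↦r, g↦p.
  (∀a ∃g (Q(g,g) ∨ L(a))) ∧ (∃r L(r)) ∧ (∀p ¬Q(p,p))
Pull the quantifiers to the front (each side's bound variable is not free in the other side):
  ∀a ∃g ∃r ∀p ((Q(g,g) ∨ L(a)) ∧ L(r) ∧ ¬Q(p,p))
The prefix is ∀a ∃g ∃r ∀p: 2 universal, 2 existential.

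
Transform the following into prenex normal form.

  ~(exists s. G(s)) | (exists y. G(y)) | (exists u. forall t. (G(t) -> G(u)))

forall s. exists y. exists u. forall t. (~G(s) | G(y) | ~G(t) | G(u))

First replace A → B with ¬A ∨ B.
  ~(exists s. G(s)) | (exists y. G(y)) | (exists u. forall t. (~G(t) | G(u)))
Move each ¬ inward, flipping quantifiers it crosses:
  (forall s. ~G(s)) | (exists y. G(y)) | (exists u. forall t. (~G(t) | G(u)))
Pull the quantifiers to the front (each side's bound variable is not free in the other side):
  forall s. exists y. exists u. forall t. (~G(s) | G(y) | ~G(t) | G(u))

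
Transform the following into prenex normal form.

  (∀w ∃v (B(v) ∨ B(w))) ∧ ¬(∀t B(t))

∀w ∃v ∃t ((B(v) ∨ B(w)) ∧ ¬B(t))

Push ¬ through the quantifiers and connectives to reach negation normal form:
  (∀w ∃v (B(v) ∨ B(w))) ∧ (∃t ¬B(t))
All bound variables are already distinct, so no renaming is needed.
Finally move all quantifiers to the prefix:
  ∀w ∃v ∃t ((B(v) ∨ B(w)) ∧ ¬B(t))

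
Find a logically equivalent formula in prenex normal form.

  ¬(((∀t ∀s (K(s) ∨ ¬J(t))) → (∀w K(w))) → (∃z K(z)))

Eliminate → and ↔ using ¬ and ∨.
  ¬(¬(¬(∀t ∀s (K(s) ∨ ¬J(t))) ∨ (∀w K(w))) ∨ (∃z K(z)))
Drive negations inward (¬∀x A ≡ ∃x ¬A, ¬∃x A ≡ ∀x ¬A, De Morgan for ∧/∨):
  ((∃t ∃s (¬K(s) ∧ J(t))) ∨ (∀w K(w))) ∧ (∀z ¬K(z))
All bound variables are already distinct, so no renaming is needed.
Finally move all quantifiers to the prefix:
  ∃t ∃s ∀w ∀z ((¬K(s) ∧ J(t) ∨ K(w)) ∧ ¬K(z))

∃t ∃s ∀w ∀z ((¬K(s) ∧ J(t) ∨ K(w)) ∧ ¬K(z))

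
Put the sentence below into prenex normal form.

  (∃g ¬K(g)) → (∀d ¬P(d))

∀g ∀d (K(g) ∨ ¬P(d))

Eliminate → and ↔ using ¬ and ∨.
  ¬(∃g ¬K(g)) ∨ (∀d ¬P(d))
Push ¬ through the quantifiers and connectives to reach negation normal form:
  (∀g K(g)) ∨ (∀d ¬P(d))
All bound variables are already distinct, so no renaming is needed.
Extract every quantifier outward, since the variables are now distinct and don't occur free across branches:
  ∀g ∀d (K(g) ∨ ¬P(d))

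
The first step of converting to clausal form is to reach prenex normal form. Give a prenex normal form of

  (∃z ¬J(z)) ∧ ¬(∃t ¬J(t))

∃z ∀t (¬J(z) ∧ J(t))

Move each ¬ inward, flipping quantifiers it crosses:
  (∃z ¬J(z)) ∧ (∀t J(t))
All bound variables are already distinct, so no renaming is needed.
Extract every quantifier outward, since the variables are now distinct and don't occur free across branches:
  ∃z ∀t (¬J(z) ∧ J(t))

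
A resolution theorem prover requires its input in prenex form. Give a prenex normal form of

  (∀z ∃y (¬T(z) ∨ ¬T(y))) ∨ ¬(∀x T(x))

Move each ¬ inward, flipping quantifiers it crosses:
  (∀z ∃y (¬T(z) ∨ ¬T(y))) ∨ (∃x ¬T(x))
Finally move all quantifiers to the prefix:
  ∀z ∃y ∃x (¬T(z) ∨ ¬T(y) ∨ ¬T(x))

∀z ∃y ∃x (¬T(z) ∨ ¬T(y) ∨ ¬T(x))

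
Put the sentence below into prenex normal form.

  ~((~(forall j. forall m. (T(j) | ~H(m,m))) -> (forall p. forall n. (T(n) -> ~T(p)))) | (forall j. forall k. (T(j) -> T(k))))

exists j. exists m. exists p. exists n. exists a. exists k. (~T(j) & H(m,m) & T(n) & T(p) & T(a) & ~T(k))

Rewrite implications/biconditionals: A → B as ¬A ∨ B.
  ~(~~(forall j. forall m. (T(j) | ~H(m,m))) | (forall p. forall n. (~T(n) | ~T(p))) | (forall j. forall k. (~T(j) | T(k))))
Push ¬ through the quantifiers and connectives to reach negation normal form:
  (exists j. exists m. (~T(j) & H(m,m))) & (exists p. exists n. (T(n) & T(p))) & (exists j. exists k. (T(j) & ~T(k)))
Give each quantifier a distinct variable: j↦a.
  (exists j. exists m. (~T(j) & H(m,m))) & (exists p. exists n. (T(n) & T(p))) & (exists a. exists k. (T(a) & ~T(k)))
Pull the quantifiers to the front (each side's bound variable is not free in the other side):
  exists j. exists m. exists p. exists n. exists a. exists k. (~T(j) & H(m,m) & T(n) & T(p) & T(a) & ~T(k))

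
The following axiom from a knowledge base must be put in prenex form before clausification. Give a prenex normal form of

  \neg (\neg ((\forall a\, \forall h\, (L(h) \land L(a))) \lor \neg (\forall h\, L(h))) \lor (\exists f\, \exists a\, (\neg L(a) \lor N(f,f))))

Push ¬ through the quantifiers and connectives to reach negation normal form:
  ((\forall a\, \forall h\, (L(h) \land L(a))) \lor (\exists h\, \neg L(h))) \land (\forall f\, \forall a\, (L(a) \land \neg N(f,f)))
Rename bound variables to avoid capture: h↦u1, a↦w.
  ((\forall a\, \forall h\, (L(h) \land L(a))) \lor (\exists u1\, \neg L(u1))) \land (\forall f\, \forall w\, (L(w) \land \neg N(f,f)))
Extract every quantifier outward, since the variables are now distinct and don't occur free across branches:
  \forall a\, \forall h\, \exists u1\, \forall f\, \forall w\, ((L(h) \land L(a) \lor \neg L(u1)) \land L(w) \land \neg N(f,f))

\forall a\, \forall h\, \exists u1\, \forall f\, \forall w\, ((L(h) \land L(a) \lor \neg L(u1)) \land L(w) \land \neg N(f,f))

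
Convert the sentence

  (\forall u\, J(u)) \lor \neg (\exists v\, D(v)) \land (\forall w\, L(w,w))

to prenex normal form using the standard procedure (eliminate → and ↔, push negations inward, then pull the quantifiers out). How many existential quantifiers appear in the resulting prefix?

Drive negations inward (¬∀x A ≡ ∃x ¬A, ¬∃x A ≡ ∀x ¬A, De Morgan for ∧/∨):
  (\forall u\, J(u)) \lor (\forall v\, \neg D(v)) \land (\forall w\, L(w,w))
All bound variables are already distinct, so no renaming is needed.
Extract every quantifier outward, since the variables are now distinct and don't occur free across branches:
  \forall u\, \forall v\, \forall w\, (J(u) \lor \neg D(v) \land L(w,w))
The prefix is \forall u \forall v \forall w: 3 universal, 0 existential.

0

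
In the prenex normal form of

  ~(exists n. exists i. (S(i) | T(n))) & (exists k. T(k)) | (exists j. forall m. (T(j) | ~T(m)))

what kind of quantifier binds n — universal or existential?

Drive negations inward (¬∀x A ≡ ∃x ¬A, ¬∃x A ≡ ∀x ¬A, De Morgan for ∧/∨):
  (forall n. forall i. (~S(i) & ~T(n))) & (exists k. T(k)) | (exists j. forall m. (T(j) | ~T(m)))
All bound variables are already distinct, so no renaming is needed.
Pull the quantifiers to the front (each side's bound variable is not free in the other side):
  forall n. forall i. exists k. exists j. forall m. (~S(i) & ~T(n) & T(k) | T(j) | ~T(m))
The quantifier exists n sits under an odd number of negations, so it flips to forall n.

universal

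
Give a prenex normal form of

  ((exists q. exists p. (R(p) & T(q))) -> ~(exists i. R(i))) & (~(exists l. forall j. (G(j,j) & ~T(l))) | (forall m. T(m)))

forall q. forall p. forall i. forall l. exists j. forall m. ((~R(p) | ~T(q) | ~R(i)) & (~G(j,j) | T(l) | T(m)))

Rewrite implications/biconditionals: A → B as ¬A ∨ B.
  (~(exists q. exists p. (R(p) & T(q))) | ~(exists i. R(i))) & (~(exists l. forall j. (G(j,j) & ~T(l))) | (forall m. T(m)))
Drive negations inward (¬∀x A ≡ ∃x ¬A, ¬∃x A ≡ ∀x ¬A, De Morgan for ∧/∨):
  ((forall q. forall p. (~R(p) | ~T(q))) | (forall i. ~R(i))) & ((forall l. exists j. (~G(j,j) | T(l))) | (forall m. T(m)))
Pull the quantifiers to the front (each side's bound variable is not free in the other side):
  forall q. forall p. forall i. forall l. exists j. forall m. ((~R(p) | ~T(q) | ~R(i)) & (~G(j,j) | T(l) | T(m)))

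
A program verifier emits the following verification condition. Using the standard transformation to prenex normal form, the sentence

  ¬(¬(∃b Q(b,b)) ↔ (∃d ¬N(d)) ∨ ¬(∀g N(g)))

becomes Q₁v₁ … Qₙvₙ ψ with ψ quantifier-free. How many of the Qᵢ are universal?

Rewrite implications/biconditionals: A → B as ¬A ∨ B; A ↔ B as (¬A ∨ B) ∧ (¬B ∨ A).
  ¬((¬¬(∃b Q(b,b)) ∨ (∃d ¬N(d)) ∨ ¬(∀g N(g))) ∧ (¬((∃d ¬N(d)) ∨ ¬(∀g N(g))) ∨ ¬(∃b Q(b,b))))
Move each ¬ inward, flipping quantifiers it crosses:
  (∀b ¬Q(b,b)) ∧ (∀d N(d)) ∧ (∀g N(g)) ∨ ((∃d ¬N(d)) ∨ (∃g ¬N(g))) ∧ (∃b Q(b,b))
Standardize variables apart so no two quantifiers bind the same name: d↦p, g↦u1, b↦w.
  (∀b ¬Q(b,b)) ∧ (∀d N(d)) ∧ (∀g N(g)) ∨ ((∃p ¬N(p)) ∨ (∃u1 ¬N(u1))) ∧ (∃w Q(w,w))
Finally move all quantifiers to the prefix:
  ∀b ∀d ∀g ∃p ∃u1 ∃w (¬Q(b,b) ∧ N(d) ∧ N(g) ∨ (¬N(p) ∨ ¬N(u1)) ∧ Q(w,w))
The prefix is ∀b ∀d ∀g ∃p ∃u1 ∃w: 3 universal, 3 existential.

3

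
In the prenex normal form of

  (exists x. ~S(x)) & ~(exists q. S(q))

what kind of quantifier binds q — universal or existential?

universal

Drive negations inward (¬∀x A ≡ ∃x ¬A, ¬∃x A ≡ ∀x ¬A, De Morgan for ∧/∨):
  (exists x. ~S(x)) & (forall q. ~S(q))
All bound variables are already distinct, so no renaming is needed.
Extract every quantifier outward, since the variables are now distinct and don't occur free across branches:
  exists x. forall q. (~S(x) & ~S(q))
The quantifier exists q sits under an odd number of negations, so it flips to forall q.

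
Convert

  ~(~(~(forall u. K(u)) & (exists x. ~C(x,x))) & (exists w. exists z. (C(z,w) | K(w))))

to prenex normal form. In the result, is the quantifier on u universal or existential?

existential

Push ¬ through the quantifiers and connectives to reach negation normal form:
  (exists u. ~K(u)) & (exists x. ~C(x,x)) | (forall w. forall z. (~C(z,w) & ~K(w)))
Extract every quantifier outward, since the variables are now distinct and don't occur free across branches:
  exists u. exists x. forall w. forall z. (~K(u) & ~C(x,x) | ~C(z,w) & ~K(w))
The quantifier forall u sits under an odd number of negations, so it flips to exists u.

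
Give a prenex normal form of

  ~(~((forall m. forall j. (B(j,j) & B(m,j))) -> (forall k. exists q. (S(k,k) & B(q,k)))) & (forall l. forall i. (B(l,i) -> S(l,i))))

Eliminate → and ↔ using ¬ and ∨.
  ~(~(~(forall m. forall j. (B(j,j) & B(m,j))) | (forall k. exists q. (S(k,k) & B(q,k)))) & (forall l. forall i. (~B(l,i) | S(l,i))))
Drive negations inward (¬∀x A ≡ ∃x ¬A, ¬∃x A ≡ ∀x ¬A, De Morgan for ∧/∨):
  (exists m. exists j. (~B(j,j) | ~B(m,j))) | (forall k. exists q. (S(k,k) & B(q,k))) | (exists l. exists i. (B(l,i) & ~S(l,i)))
Extract every quantifier outward, since the variables are now distinct and don't occur free across branches:
  exists m. exists j. forall k. exists q. exists l. exists i. (~B(j,j) | ~B(m,j) | S(k,k) & B(q,k) | B(l,i) & ~S(l,i))

exists m. exists j. forall k. exists q. exists l. exists i. (~B(j,j) | ~B(m,j) | S(k,k) & B(q,k) | B(l,i) & ~S(l,i))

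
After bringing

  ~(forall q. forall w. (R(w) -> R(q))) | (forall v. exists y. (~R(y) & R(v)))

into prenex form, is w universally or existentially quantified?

Rewrite implications/biconditionals: A → B as ¬A ∨ B.
  ~(forall q. forall w. (~R(w) | R(q))) | (forall v. exists y. (~R(y) & R(v)))
Move each ¬ inward, flipping quantifiers it crosses:
  (exists q. exists w. (R(w) & ~R(q))) | (forall v. exists y. (~R(y) & R(v)))
All bound variables are already distinct, so no renaming is needed.
Pull the quantifiers to the front (each side's bound variable is not free in the other side):
  exists q. exists w. forall v. exists y. (R(w) & ~R(q) | ~R(y) & R(v))
The quantifier forall w sits under an odd number of negations (counting the antecedent side of each →), so it flips to exists w.

existential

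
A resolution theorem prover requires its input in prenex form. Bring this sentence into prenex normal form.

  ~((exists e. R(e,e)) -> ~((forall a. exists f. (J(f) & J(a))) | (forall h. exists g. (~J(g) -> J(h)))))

Eliminate → and ↔ using ¬ and ∨.
  ~(~(exists e. R(e,e)) | ~((forall a. exists f. (J(f) & J(a))) | (forall h. exists g. (~~J(g) | J(h)))))
Drive negations inward (¬∀x A ≡ ∃x ¬A, ¬∃x A ≡ ∀x ¬A, De Morgan for ∧/∨):
  (exists e. R(e,e)) & ((forall a. exists f. (J(f) & J(a))) | (forall h. exists g. (J(g) | J(h))))
All bound variables are already distinct, so no renaming is needed.
Extract every quantifier outward, since the variables are now distinct and don't occur free across branches:
  exists e. forall a. exists f. forall h. exists g. (R(e,e) & (J(f) & J(a) | J(g) | J(h)))

exists e. forall a. exists f. forall h. exists g. (R(e,e) & (J(f) & J(a) | J(g) | J(h)))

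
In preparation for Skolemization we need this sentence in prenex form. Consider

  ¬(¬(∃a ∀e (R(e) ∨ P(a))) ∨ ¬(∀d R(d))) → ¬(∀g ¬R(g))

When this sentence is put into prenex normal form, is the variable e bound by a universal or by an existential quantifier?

First replace A → B with ¬A ∨ B.
  ¬¬(¬(∃a ∀e (R(e) ∨ P(a))) ∨ ¬(∀d R(d))) ∨ ¬(∀g ¬R(g))
Move each ¬ inward, flipping quantifiers it crosses:
  (∀a ∃e (¬R(e) ∧ ¬P(a))) ∨ (∃d ¬R(d)) ∨ (∃g R(g))
All bound variables are already distinct, so no renaming is needed.
Pull the quantifiers to the front (each side's bound variable is not free in the other side):
  ∀a ∃e ∃d ∃g (¬R(e) ∧ ¬P(a) ∨ ¬R(d) ∨ R(g))
The quantifier ∀e sits under an odd number of negations (counting the antecedent side of each →), so it flips to ∃e.

existential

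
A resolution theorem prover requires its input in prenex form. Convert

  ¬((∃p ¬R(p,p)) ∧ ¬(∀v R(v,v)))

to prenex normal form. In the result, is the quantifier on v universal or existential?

universal

Push ¬ through the quantifiers and connectives to reach negation normal form:
  (∀p R(p,p)) ∨ (∀v R(v,v))
Pull the quantifiers to the front (each side's bound variable is not free in the other side):
  ∀p ∀v (R(p,p) ∨ R(v,v))
The quantifier ∀v sits under an even number of negations, so it remains universal.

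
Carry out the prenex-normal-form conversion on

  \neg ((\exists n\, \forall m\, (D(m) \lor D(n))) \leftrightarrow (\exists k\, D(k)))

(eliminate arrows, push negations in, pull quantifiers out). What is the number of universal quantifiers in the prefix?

First replace A → B with ¬A ∨ B; A ↔ B as (¬A ∨ B) ∧ (¬B ∨ A).
  \neg ((\neg (\exists n\, \forall m\, (D(m) \lor D(n))) \lor (\exists k\, D(k))) \land (\neg (\exists k\, D(k)) \lor (\exists n\, \forall m\, (D(m) \lor D(n)))))
Drive negations inward (¬∀x A ≡ ∃x ¬A, ¬∃x A ≡ ∀x ¬A, De Morgan for ∧/∨):
  (\exists n\, \forall m\, (D(m) \lor D(n))) \land (\forall k\, \neg D(k)) \lor (\exists k\, D(k)) \land (\forall n\, \exists m\, (\neg D(m) \land \neg D(n)))
Rename bound variables to avoid capture: k↦r, n↦z, m↦y1.
  (\exists n\, \forall m\, (D(m) \lor D(n))) \land (\forall k\, \neg D(k)) \lor (\exists r\, D(r)) \land (\forall z\, \exists y1\, (\neg D(y1) \land \neg D(z)))
Extract every quantifier outward, since the variables are now distinct and don't occur free across branches:
  \exists n\, \forall m\, \forall k\, \exists r\, \forall z\, \exists y1\, ((D(m) \lor D(n)) \land \neg D(k) \lor D(r) \land \neg D(y1) \land \neg D(z))
The prefix is \exists n \forall m \forall k \exists r \forall z \exists y1: 3 universal, 3 existential.

3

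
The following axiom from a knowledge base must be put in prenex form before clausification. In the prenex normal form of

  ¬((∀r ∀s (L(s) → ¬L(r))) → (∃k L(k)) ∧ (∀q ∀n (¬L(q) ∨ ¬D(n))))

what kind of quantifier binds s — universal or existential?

universal

Rewrite implications/biconditionals: A → B as ¬A ∨ B.
  ¬(¬(∀r ∀s (¬L(s) ∨ ¬L(r))) ∨ (∃k L(k)) ∧ (∀q ∀n (¬L(q) ∨ ¬D(n))))
Push ¬ through the quantifiers and connectives to reach negation normal form:
  (∀r ∀s (¬L(s) ∨ ¬L(r))) ∧ ((∀k ¬L(k)) ∨ (∃q ∃n (L(q) ∧ D(n))))
Pull the quantifiers to the front (each side's bound variable is not free in the other side):
  ∀r ∀s ∀k ∃q ∃n ((¬L(s) ∨ ¬L(r)) ∧ (¬L(k) ∨ L(q) ∧ D(n)))
The quantifier ∀s sits under an even number of negations (counting the antecedent side of each →), so it remains universal.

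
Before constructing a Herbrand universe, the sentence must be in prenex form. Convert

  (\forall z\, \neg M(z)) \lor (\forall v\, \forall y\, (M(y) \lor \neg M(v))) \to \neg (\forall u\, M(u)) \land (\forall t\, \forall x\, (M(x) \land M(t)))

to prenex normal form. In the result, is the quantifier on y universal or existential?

existential

Eliminate → and ↔ using ¬ and ∨.
  \neg ((\forall z\, \neg M(z)) \lor (\forall v\, \forall y\, (M(y) \lor \neg M(v)))) \lor \neg (\forall u\, M(u)) \land (\forall t\, \forall x\, (M(x) \land M(t)))
Move each ¬ inward, flipping quantifiers it crosses:
  (\exists z\, M(z)) \land (\exists v\, \exists y\, (\neg M(y) \land M(v))) \lor (\exists u\, \neg M(u)) \land (\forall t\, \forall x\, (M(x) \land M(t)))
All bound variables are already distinct, so no renaming is needed.
Extract every quantifier outward, since the variables are now distinct and don't occur free across branches:
  \exists z\, \exists v\, \exists y\, \exists u\, \forall t\, \forall x\, (M(z) \land \neg M(y) \land M(v) \lor \neg M(u) \land M(x) \land M(t))
The quantifier \forall y sits under an odd number of negations (counting the antecedent side of each →), so it flips to \exists y.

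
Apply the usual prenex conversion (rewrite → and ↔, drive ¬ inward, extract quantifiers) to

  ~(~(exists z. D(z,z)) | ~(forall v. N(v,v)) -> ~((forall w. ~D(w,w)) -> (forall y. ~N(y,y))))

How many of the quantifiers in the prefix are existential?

Eliminate → and ↔ using ¬ and ∨.
  ~(~(~(exists z. D(z,z)) | ~(forall v. N(v,v))) | ~(~(forall w. ~D(w,w)) | (forall y. ~N(y,y))))
Move each ¬ inward, flipping quantifiers it crosses:
  ((forall z. ~D(z,z)) | (exists v. ~N(v,v))) & ((exists w. D(w,w)) | (forall y. ~N(y,y)))
All bound variables are already distinct, so no renaming is needed.
Finally move all quantifiers to the prefix:
  forall z. exists v. exists w. forall y. ((~D(z,z) | ~N(v,v)) & (D(w,w) | ~N(y,y)))
The prefix is forall z exists v exists w forall y: 2 universal, 2 existential.

2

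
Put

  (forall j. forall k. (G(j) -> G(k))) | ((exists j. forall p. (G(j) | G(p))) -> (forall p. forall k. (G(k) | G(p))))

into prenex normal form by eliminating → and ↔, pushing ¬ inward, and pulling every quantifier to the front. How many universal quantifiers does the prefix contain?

5

Eliminate → and ↔ using ¬ and ∨.
  (forall j. forall k. (~G(j) | G(k))) | ~(exists j. forall p. (G(j) | G(p))) | (forall p. forall k. (G(k) | G(p)))
Move each ¬ inward, flipping quantifiers it crosses:
  (forall j. forall k. (~G(j) | G(k))) | (forall j. exists p. (~G(j) & ~G(p))) | (forall p. forall k. (G(k) | G(p)))
Standardize variables apart so no two quantifiers bind the same name: j↦x1, p↦v1, k↦w1.
  (forall j. forall k. (~G(j) | G(k))) | (forall x1. exists p. (~G(x1) & ~G(p))) | (forall v1. forall w1. (G(w1) | G(v1)))
Pull the quantifiers to the front (each side's bound variable is not free in the other side):
  forall j. forall k. forall x1. exists p. forall v1. forall w1. (~G(j) | G(k) | ~G(x1) & ~G(p) | G(w1) | G(v1))
The prefix is forall j forall k forall x1 exists p forall v1 forall w1: 5 universal, 1 existential.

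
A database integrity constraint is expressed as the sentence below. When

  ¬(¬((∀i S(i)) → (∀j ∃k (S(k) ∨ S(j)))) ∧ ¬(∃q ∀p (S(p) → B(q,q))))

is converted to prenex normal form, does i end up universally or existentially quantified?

existential

Eliminate → and ↔ using ¬ and ∨.
  ¬(¬(¬(∀i S(i)) ∨ (∀j ∃k (S(k) ∨ S(j)))) ∧ ¬(∃q ∀p (¬S(p) ∨ B(q,q))))
Push ¬ through the quantifiers and connectives to reach negation normal form:
  (∃i ¬S(i)) ∨ (∀j ∃k (S(k) ∨ S(j))) ∨ (∃q ∀p (¬S(p) ∨ B(q,q)))
All bound variables are already distinct, so no renaming is needed.
Finally move all quantifiers to the prefix:
  ∃i ∀j ∃k ∃q ∀p (¬S(i) ∨ S(k) ∨ S(j) ∨ ¬S(p) ∨ B(q,q))
The quantifier ∀i sits under an odd number of negations (counting the antecedent side of each →), so it flips to ∃i.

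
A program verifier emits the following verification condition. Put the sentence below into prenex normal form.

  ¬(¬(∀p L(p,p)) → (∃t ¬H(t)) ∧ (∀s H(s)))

∃p ∀t ∃s (¬L(p,p) ∧ (H(t) ∨ ¬H(s)))

Rewrite implications/biconditionals: A → B as ¬A ∨ B.
  ¬(¬¬(∀p L(p,p)) ∨ (∃t ¬H(t)) ∧ (∀s H(s)))
Move each ¬ inward, flipping quantifiers it crosses:
  (∃p ¬L(p,p)) ∧ ((∀t H(t)) ∨ (∃s ¬H(s)))
All bound variables are already distinct, so no renaming is needed.
Pull the quantifiers to the front (each side's bound variable is not free in the other side):
  ∃p ∀t ∃s (¬L(p,p) ∧ (H(t) ∨ ¬H(s)))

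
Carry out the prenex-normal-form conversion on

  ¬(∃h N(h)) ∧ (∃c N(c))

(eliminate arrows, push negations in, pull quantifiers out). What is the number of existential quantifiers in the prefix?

1

Push ¬ through the quantifiers and connectives to reach negation normal form:
  (∀h ¬N(h)) ∧ (∃c N(c))
Finally move all quantifiers to the prefix:
  ∀h ∃c (¬N(h) ∧ N(c))
The prefix is ∀h ∃c: 1 universal, 1 existential.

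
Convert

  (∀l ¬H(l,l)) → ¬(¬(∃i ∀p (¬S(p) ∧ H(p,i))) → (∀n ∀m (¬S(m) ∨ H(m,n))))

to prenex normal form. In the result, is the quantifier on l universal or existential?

Eliminate → and ↔ using ¬ and ∨.
  ¬(∀l ¬H(l,l)) ∨ ¬(¬¬(∃i ∀p (¬S(p) ∧ H(p,i))) ∨ (∀n ∀m (¬S(m) ∨ H(m,n))))
Move each ¬ inward, flipping quantifiers it crosses:
  (∃l H(l,l)) ∨ (∀i ∃p (S(p) ∨ ¬H(p,i))) ∧ (∃n ∃m (S(m) ∧ ¬H(m,n)))
All bound variables are already distinct, so no renaming is needed.
Finally move all quantifiers to the prefix:
  ∃l ∀i ∃p ∃n ∃m (H(l,l) ∨ (S(p) ∨ ¬H(p,i)) ∧ S(m) ∧ ¬H(m,n))
The quantifier ∀l sits under an odd number of negations (counting the antecedent side of each →), so it flips to ∃l.

existential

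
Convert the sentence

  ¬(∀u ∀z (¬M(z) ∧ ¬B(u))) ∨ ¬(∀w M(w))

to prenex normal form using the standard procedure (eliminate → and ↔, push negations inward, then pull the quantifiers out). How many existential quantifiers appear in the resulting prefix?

Drive negations inward (¬∀x A ≡ ∃x ¬A, ¬∃x A ≡ ∀x ¬A, De Morgan for ∧/∨):
  (∃u ∃z (M(z) ∨ B(u))) ∨ (∃w ¬M(w))
Finally move all quantifiers to the prefix:
  ∃u ∃z ∃w (M(z) ∨ B(u) ∨ ¬M(w))
The prefix is ∃u ∃z ∃w: 0 universal, 3 existential.

3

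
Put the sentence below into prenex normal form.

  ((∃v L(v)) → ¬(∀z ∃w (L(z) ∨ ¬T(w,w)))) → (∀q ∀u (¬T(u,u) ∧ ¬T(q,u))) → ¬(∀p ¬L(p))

Eliminate → and ↔ using ¬ and ∨.
  ¬(¬(∃v L(v)) ∨ ¬(∀z ∃w (L(z) ∨ ¬T(w,w)))) ∨ ¬(∀q ∀u (¬T(u,u) ∧ ¬T(q,u))) ∨ ¬(∀p ¬L(p))
Push ¬ through the quantifiers and connectives to reach negation normal form:
  (∃v L(v)) ∧ (∀z ∃w (L(z) ∨ ¬T(w,w))) ∨ (∃q ∃u (T(u,u) ∨ T(q,u))) ∨ (∃p L(p))
Pull the quantifiers to the front (each side's bound variable is not free in the other side):
  ∃v ∀z ∃w ∃q ∃u ∃p (L(v) ∧ (L(z) ∨ ¬T(w,w)) ∨ T(u,u) ∨ T(q,u) ∨ L(p))

∃v ∀z ∃w ∃q ∃u ∃p (L(v) ∧ (L(z) ∨ ¬T(w,w)) ∨ T(u,u) ∨ T(q,u) ∨ L(p))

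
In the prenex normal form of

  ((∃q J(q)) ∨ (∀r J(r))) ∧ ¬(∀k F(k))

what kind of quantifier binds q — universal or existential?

Drive negations inward (¬∀x A ≡ ∃x ¬A, ¬∃x A ≡ ∀x ¬A, De Morgan for ∧/∨):
  ((∃q J(q)) ∨ (∀r J(r))) ∧ (∃k ¬F(k))
Extract every quantifier outward, since the variables are now distinct and don't occur free across branches:
  ∃q ∀r ∃k ((J(q) ∨ J(r)) ∧ ¬F(k))
The quantifier ∃q sits under an even number of negations, so it remains existential.

existential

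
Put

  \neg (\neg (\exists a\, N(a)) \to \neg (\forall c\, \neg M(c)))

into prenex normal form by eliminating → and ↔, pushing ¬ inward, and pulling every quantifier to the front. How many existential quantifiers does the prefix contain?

0

First replace A → B with ¬A ∨ B.
  \neg (\neg \neg (\exists a\, N(a)) \lor \neg (\forall c\, \neg M(c)))
Move each ¬ inward, flipping quantifiers it crosses:
  (\forall a\, \neg N(a)) \land (\forall c\, \neg M(c))
All bound variables are already distinct, so no renaming is needed.
Extract every quantifier outward, since the variables are now distinct and don't occur free across branches:
  \forall a\, \forall c\, (\neg N(a) \land \neg M(c))
The prefix is \forall a \forall c: 2 universal, 0 existential.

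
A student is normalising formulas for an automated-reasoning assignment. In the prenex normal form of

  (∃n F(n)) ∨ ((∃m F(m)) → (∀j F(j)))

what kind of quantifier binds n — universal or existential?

existential

Rewrite implications/biconditionals: A → B as ¬A ∨ B.
  (∃n F(n)) ∨ ¬(∃m F(m)) ∨ (∀j F(j))
Move each ¬ inward, flipping quantifiers it crosses:
  (∃n F(n)) ∨ (∀m ¬F(m)) ∨ (∀j F(j))
Pull the quantifiers to the front (each side's bound variable is not free in the other side):
  ∃n ∀m ∀j (F(n) ∨ ¬F(m) ∨ F(j))
The quantifier ∃n sits under an even number of negations (counting the antecedent side of each →), so it remains existential.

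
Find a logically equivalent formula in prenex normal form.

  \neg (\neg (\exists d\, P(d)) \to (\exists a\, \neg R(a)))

First replace A → B with ¬A ∨ B.
  \neg (\neg \neg (\exists d\, P(d)) \lor (\exists a\, \neg R(a)))
Drive negations inward (¬∀x A ≡ ∃x ¬A, ¬∃x A ≡ ∀x ¬A, De Morgan for ∧/∨):
  (\forall d\, \neg P(d)) \land (\forall a\, R(a))
All bound variables are already distinct, so no renaming is needed.
Finally move all quantifiers to the prefix:
  \forall d\, \forall a\, (\neg P(d) \land R(a))

\forall d\, \forall a\, (\neg P(d) \land R(a))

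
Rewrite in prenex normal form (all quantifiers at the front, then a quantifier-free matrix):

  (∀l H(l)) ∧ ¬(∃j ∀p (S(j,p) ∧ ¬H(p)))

Drive negations inward (¬∀x A ≡ ∃x ¬A, ¬∃x A ≡ ∀x ¬A, De Morgan for ∧/∨):
  (∀l H(l)) ∧ (∀j ∃p (¬S(j,p) ∨ H(p)))
All bound variables are already distinct, so no renaming is needed.
Finally move all quantifiers to the prefix:
  ∀l ∀j ∃p (H(l) ∧ (¬S(j,p) ∨ H(p)))

∀l ∀j ∃p (H(l) ∧ (¬S(j,p) ∨ H(p)))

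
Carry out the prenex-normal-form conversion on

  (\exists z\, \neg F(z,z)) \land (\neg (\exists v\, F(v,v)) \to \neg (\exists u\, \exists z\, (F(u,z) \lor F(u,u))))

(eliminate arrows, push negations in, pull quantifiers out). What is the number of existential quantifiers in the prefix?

Eliminate → and ↔ using ¬ and ∨.
  (\exists z\, \neg F(z,z)) \land (\neg \neg (\exists v\, F(v,v)) \lor \neg (\exists u\, \exists z\, (F(u,z) \lor F(u,u))))
Move each ¬ inward, flipping quantifiers it crosses:
  (\exists z\, \neg F(z,z)) \land ((\exists v\, F(v,v)) \lor (\forall u\, \forall z\, (\neg F(u,z) \land \neg F(u,u))))
Rename bound variables to avoid capture: z↦x.
  (\exists z\, \neg F(z,z)) \land ((\exists v\, F(v,v)) \lor (\forall u\, \forall x\, (\neg F(u,x) \land \neg F(u,u))))
Finally move all quantifiers to the prefix:
  \exists z\, \exists v\, \forall u\, \forall x\, (\neg F(z,z) \land (F(v,v) \lor \neg F(u,x) \land \neg F(u,u)))
The prefix is \exists z \exists v \forall u \forall x: 2 universal, 2 existential.

2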